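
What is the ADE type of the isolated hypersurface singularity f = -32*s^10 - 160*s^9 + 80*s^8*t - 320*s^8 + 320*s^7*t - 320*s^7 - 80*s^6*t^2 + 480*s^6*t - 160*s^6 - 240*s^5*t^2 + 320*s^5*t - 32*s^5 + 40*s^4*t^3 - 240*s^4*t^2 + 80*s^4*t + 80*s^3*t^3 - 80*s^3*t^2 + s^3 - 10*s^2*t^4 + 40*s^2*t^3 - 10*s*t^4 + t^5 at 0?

The Hessian of f at 0 has rank 0. Corank 2; j^3 = s^3 is a perfect cube, so E-series; the 5-jet and mu = 8 give E_8.

E8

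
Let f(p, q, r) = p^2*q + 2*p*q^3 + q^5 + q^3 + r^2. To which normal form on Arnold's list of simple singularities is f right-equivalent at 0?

D_{4}

The Hessian of f at 0 is [[0, 0, 0], [0, 0, 0], [0, 0, 2]] with rank 1, so corank 2. A Groebner basis of the Jacobian ideal J(f) in C{p,q,r} is {q^3, p^2 + 3*q^2, p*q, r}; counting standard monomials gives mu = 4. Corank 2; j^3 = q*(p^2 + q^2) splits into three distinct lines over C (the quadratic factor has nonzero discriminant), so D_4.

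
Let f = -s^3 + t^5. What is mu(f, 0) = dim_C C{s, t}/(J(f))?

8

The Hessian of f at 0 is [[0, 0], [0, 0]] with rank 0, so corank 2. A Groebner basis of the Jacobian ideal J(f) in C{s,t} is {t^4, s^2}; counting standard monomials gives mu = 8. Corank 2; j^3 = -s^3 is a perfect cube, so E-series; the 5-jet and mu = 8 give E_8.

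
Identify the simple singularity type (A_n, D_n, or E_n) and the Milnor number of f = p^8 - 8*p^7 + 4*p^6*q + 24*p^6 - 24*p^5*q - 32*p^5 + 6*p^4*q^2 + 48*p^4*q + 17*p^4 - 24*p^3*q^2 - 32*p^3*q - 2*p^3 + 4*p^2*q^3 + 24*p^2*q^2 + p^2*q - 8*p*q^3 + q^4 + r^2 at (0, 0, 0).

The Hessian of f at 0 has rank 1. Corank 2; j^3 = -p^2*(2*p - q) has shape L^2 M (L != M), so D-series; mu = 5 gives D_5.

Type D_{5}, Milnor number mu = 5.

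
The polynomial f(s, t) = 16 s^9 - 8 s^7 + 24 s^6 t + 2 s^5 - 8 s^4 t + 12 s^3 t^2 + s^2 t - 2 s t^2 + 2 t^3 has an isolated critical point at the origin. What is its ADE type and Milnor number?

Type D_4, Milnor number mu = 4.

The Hessian of f at 0 has rank 0. Corank 2; j^3 = t*(s^2 - 2*s*t + 2*t^2) splits into three distinct lines over C (the quadratic factor has nonzero discriminant), so D_4.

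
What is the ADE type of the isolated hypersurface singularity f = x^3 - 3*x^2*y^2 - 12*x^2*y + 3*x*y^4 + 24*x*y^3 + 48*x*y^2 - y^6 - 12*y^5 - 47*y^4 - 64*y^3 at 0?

E6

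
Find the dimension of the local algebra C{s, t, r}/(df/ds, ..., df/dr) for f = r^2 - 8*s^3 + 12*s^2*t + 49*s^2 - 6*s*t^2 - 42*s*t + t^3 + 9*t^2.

2

The Hessian of f at 0 has rank 2. Corank 1: A-series; mu = 2 gives A_2.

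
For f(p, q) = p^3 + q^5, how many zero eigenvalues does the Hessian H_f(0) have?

2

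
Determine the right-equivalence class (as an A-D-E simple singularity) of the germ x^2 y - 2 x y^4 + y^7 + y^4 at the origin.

D_5

The Hessian of f at 0 has rank 0. Corank 2; j^3 = x^2*y has shape L^2 M (L != M), so D-series; mu = 5 gives D_5.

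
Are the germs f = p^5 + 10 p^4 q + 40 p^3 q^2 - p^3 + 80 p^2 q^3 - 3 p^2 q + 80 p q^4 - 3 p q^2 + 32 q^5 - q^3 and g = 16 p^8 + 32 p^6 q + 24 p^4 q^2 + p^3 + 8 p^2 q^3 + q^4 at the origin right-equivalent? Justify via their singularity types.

The Hessian of f at 0 has rank 0. Corank 2; j^3 = -(p + q)^3 is a perfect cube, so E-series; the 5-jet and mu = 8 give E_8. The Hessian of g at 0 has rank 0. Corank 2; j^3 = p^3 is a perfect cube, so E-series; the 4-jet and mu = 6 give E_6. f is E_8 but g is E_6, hence not right-equivalent.

No.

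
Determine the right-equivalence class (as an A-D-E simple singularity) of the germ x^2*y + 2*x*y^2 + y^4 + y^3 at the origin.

D_{5}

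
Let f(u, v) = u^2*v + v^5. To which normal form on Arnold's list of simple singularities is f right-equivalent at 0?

The Hessian of f at 0 is [[0, 0], [0, 0]] with rank 0, so corank 2. A Groebner basis of the Jacobian ideal J(f) in C{u,v} is {u^2/5 + v^4, u^3, u*v}; counting standard monomials gives mu = 6. Corank 2; j^3 = u^2*v has shape L^2 M (L != M), so D-series; mu = 6 gives D_6.

D_6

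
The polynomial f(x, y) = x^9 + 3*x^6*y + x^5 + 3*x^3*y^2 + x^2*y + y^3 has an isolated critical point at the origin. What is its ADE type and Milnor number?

Type D_{4}, Milnor number mu = 4.

The Hessian of f at 0 is [[0, 0], [0, 0]] with rank 0, so corank 2. A Groebner basis of the Jacobian ideal J(f) in C{x,y} is {y^3, x^2 + 3*y^2, x*y}; counting standard monomials gives mu = 4. Corank 2; j^3 = y*(x^2 + y^2) splits into three distinct lines over C (the quadratic factor has nonzero discriminant), so D_4.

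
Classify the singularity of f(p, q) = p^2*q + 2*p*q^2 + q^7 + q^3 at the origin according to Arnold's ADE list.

The Hessian of f at 0 is [[0, 0], [0, 0]] with rank 0, so corank 2. A Groebner basis of the Jacobian ideal J(f) in C{p,q} is {p^2/7 + q^6 - q^2/7, p^3 + q^3, p*q + q^2}; counting standard monomials gives mu = 8. Corank 2; j^3 = q*(p + q)^2 has shape L^2 M (L != M), so D-series; mu = 8 gives D_8.

D_{8}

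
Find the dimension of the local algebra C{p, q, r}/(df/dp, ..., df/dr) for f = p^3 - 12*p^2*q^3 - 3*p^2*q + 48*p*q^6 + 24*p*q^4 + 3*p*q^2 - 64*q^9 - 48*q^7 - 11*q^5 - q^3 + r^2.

The Hessian of f at 0 is [[0, 0, 0], [0, 0, 0], [0, 0, 2]] with rank 1, so corank 2. A Groebner basis of the Jacobian ideal J(f) in C{p,q,r} is {-p^2/8 + p*q^3 + p*q/4 - q^2/8, q^4, p^3 - 3*p*q^2 + 2*q^3, p^2*q - 2*p*q^2 + q^3, r}; counting standard monomials gives mu = 8. Corank 2; j^3 = (p - q)^3 is a perfect cube, so E-series; the 5-jet and mu = 8 give E_8.

8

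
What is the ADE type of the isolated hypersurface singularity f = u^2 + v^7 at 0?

A_6

The Hessian of f at 0 is [[2, 0], [0, 0]] with rank 1, so corank 1. A Groebner basis of the Jacobian ideal J(f) in C{u,v} is {v^6, u}; counting standard monomials gives mu = 6. Corank 1: A-series; mu = 6 gives A_6.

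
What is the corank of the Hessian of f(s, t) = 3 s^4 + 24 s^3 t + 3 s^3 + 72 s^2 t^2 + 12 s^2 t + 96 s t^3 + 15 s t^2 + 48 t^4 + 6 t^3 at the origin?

2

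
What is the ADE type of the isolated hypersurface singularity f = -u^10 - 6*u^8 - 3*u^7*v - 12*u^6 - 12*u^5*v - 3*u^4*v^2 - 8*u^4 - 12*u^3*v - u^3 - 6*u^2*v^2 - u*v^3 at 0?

E_7

The Hessian of f at 0 has rank 0. Corank 2; j^3 = -u^3 is a perfect cube, so E-series; the 4-jet and mu = 7 give E_7.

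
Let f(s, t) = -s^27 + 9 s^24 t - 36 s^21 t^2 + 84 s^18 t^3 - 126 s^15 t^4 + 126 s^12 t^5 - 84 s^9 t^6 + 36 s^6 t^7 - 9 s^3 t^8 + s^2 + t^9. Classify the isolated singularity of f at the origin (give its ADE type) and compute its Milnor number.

Type A_{8}, Milnor number mu = 8.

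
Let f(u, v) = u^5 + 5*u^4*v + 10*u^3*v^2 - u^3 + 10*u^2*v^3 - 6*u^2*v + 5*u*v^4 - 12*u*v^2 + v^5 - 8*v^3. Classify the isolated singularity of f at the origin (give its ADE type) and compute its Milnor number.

The Hessian of f at 0 is [[0, 0], [0, 0]] with rank 0, so corank 2. A Groebner basis of the Jacobian ideal J(f) in C{u,v} is {v^5, u*v^3 + 7*v^4/4, u^2 + 4*u*v + 4*v^2}; counting standard monomials gives mu = 8. Corank 2; j^3 = -(u + 2*v)^3 is a perfect cube, so E-series; the 5-jet and mu = 8 give E_8.

Type E_{8}, Milnor number mu = 8.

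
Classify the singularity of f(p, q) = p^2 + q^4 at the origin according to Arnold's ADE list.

A_3

The Hessian of f at 0 has rank 1. Corank 1: A-series; mu = 3 gives A_3.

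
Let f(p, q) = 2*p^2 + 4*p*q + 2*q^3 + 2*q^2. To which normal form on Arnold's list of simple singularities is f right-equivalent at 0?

A_{2}

The Hessian of f at 0 has rank 1. Corank 1: A-series; mu = 2 gives A_2.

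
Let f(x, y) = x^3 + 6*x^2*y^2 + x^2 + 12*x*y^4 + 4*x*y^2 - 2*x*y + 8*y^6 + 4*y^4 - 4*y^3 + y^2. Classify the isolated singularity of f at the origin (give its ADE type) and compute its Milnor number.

The Hessian of f at 0 is [[2, -2], [-2, 2]] with rank 1, so corank 1. A Groebner basis of the Jacobian ideal J(f) in C{x,y} is {y^2, x - y}; counting standard monomials gives mu = 2. Corank 1: A-series; mu = 2 gives A_2.

Type A_2, Milnor number mu = 2.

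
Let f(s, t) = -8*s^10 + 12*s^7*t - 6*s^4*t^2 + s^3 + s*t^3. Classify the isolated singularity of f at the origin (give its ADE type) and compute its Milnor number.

Type E_{7}, Milnor number mu = 7.

The Hessian of f at 0 has rank 0. Corank 2; j^3 = s^3 is a perfect cube, so E-series; the 4-jet and mu = 7 give E_7.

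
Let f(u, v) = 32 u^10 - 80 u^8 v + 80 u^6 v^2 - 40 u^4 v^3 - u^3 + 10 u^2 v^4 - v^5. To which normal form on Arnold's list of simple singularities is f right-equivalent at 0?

E_{8}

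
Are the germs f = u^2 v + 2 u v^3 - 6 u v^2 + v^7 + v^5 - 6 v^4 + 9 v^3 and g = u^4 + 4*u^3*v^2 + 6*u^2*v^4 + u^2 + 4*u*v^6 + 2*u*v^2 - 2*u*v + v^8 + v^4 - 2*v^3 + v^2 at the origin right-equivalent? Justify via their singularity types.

No.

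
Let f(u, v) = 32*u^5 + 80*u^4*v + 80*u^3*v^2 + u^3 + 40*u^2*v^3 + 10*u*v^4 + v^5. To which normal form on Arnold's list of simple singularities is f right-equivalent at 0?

The Hessian of f at 0 is [[0, 0], [0, 0]] with rank 0, so corank 2. A Groebner basis of the Jacobian ideal J(f) in C{u,v} is {v^5, u*v^3 + v^4/8, u^2}; counting standard monomials gives mu = 8. Corank 2; j^3 = u^3 is a perfect cube, so E-series; the 5-jet and mu = 8 give E_8.

E_8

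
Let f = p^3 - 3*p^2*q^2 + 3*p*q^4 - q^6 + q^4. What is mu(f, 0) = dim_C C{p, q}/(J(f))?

The Hessian of f at 0 has rank 0. Corank 2; j^3 = p^3 is a perfect cube, so E-series; the 4-jet and mu = 6 give E_6.

6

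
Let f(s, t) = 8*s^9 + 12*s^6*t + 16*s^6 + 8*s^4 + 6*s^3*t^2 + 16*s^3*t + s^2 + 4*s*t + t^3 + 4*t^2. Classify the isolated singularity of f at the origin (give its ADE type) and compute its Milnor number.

Type A_2, Milnor number mu = 2.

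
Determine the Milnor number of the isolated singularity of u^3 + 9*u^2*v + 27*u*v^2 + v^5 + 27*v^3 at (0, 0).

8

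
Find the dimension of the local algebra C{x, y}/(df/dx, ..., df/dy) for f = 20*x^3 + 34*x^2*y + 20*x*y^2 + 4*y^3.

4

The Hessian of f at 0 is [[0, 0], [0, 0]] with rank 0, so corank 2. A Groebner basis of the Jacobian ideal J(f) in C{x,y} is {y^3, x^2 - 2*y^2/11, x*y + 5*y^2/11}; counting standard monomials gives mu = 4. Corank 2; j^3 = 2*(2*x + y)*(5*x^2 + 6*x*y + 2*y^2) splits into three distinct lines over C (the quadratic factor has nonzero discriminant), so D_4.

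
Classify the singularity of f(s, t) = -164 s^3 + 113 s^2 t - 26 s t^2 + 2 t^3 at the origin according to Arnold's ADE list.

D_4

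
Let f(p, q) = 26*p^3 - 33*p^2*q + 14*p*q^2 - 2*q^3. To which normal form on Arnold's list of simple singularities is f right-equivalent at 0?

The Hessian of f at 0 has rank 0. Corank 2; j^3 = (2*p - q)*(13*p^2 - 10*p*q + 2*q^2) splits into three distinct lines over C (the quadratic factor has nonzero discriminant), so D_4.

D_{4}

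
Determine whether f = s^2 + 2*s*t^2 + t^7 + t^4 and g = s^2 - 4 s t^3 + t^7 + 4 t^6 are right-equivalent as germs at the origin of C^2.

Yes.

The Hessian of f at 0 is [[2, 0], [0, 0]] with rank 1, so corank 1. A Groebner basis of the Jacobian ideal J(f) in C{s,t} is {s^3, s + t^2}; counting standard monomials gives mu = 6. Corank 1: A-series; mu = 6 gives A_6. The Hessian of g at 0 is [[2, 0], [0, 0]] with rank 1, so corank 1. A Groebner basis of the Jacobian ideal J(g) in C{s,t} is {-s/2 + t^3, s^2}; counting standard monomials gives mu = 6. Corank 1: A-series; mu = 6 gives A_6. Both have type A_6, hence right-equivalent.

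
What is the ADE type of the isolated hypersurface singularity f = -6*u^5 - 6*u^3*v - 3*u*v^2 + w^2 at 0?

D_{6}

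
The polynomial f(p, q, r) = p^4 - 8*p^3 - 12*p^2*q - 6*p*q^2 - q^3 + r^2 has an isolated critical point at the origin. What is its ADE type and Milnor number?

The Hessian of f at 0 is [[0, 0, 0], [0, 0, 0], [0, 0, 2]] with rank 1, so corank 2. A Groebner basis of the Jacobian ideal J(f) in C{p,q,r} is {q^4, p*q^2 + q^3/3, p^2 + p*q + q^2/4, r}; counting standard monomials gives mu = 6. Corank 2; j^3 = -(2*p + q)^3 is a perfect cube, so E-series; the 4-jet and mu = 6 give E_6.

Type E6, Milnor number mu = 6.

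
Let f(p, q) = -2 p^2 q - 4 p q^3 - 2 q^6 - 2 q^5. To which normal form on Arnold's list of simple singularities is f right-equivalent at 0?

The Hessian of f at 0 has rank 0. Corank 2; j^3 = -2*p^2*q has shape L^2 M (L != M), so D-series; mu = 7 gives D_7.

D_7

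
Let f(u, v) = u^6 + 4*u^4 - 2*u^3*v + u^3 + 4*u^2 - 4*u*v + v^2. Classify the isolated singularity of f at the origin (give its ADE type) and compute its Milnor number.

Type A_{2}, Milnor number mu = 2.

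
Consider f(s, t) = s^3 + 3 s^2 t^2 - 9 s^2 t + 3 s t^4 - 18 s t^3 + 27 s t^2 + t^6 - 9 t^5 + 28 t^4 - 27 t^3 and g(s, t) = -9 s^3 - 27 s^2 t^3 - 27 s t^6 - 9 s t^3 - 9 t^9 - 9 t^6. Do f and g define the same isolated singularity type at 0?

The Hessian of f at 0 has rank 0. Corank 2; j^3 = (s - 3*t)^3 is a perfect cube, so E-series; the 4-jet and mu = 6 give E_6. The Hessian of g at 0 has rank 0. Corank 2; j^3 = -9*s^3 is a perfect cube, so E-series; the 4-jet and mu = 7 give E_7. f is E_6 but g is E_7, hence not right-equivalent.

No.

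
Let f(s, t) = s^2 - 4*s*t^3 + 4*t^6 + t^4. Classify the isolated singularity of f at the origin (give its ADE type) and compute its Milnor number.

The Hessian of f at 0 has rank 1. Corank 1: A-series; mu = 3 gives A_3.

Type A_{3}, Milnor number mu = 3.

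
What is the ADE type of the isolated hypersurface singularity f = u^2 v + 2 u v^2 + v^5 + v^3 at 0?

The Hessian of f at 0 has rank 0. Corank 2; j^3 = v*(u + v)^2 has shape L^2 M (L != M), so D-series; mu = 6 gives D_6.

D_6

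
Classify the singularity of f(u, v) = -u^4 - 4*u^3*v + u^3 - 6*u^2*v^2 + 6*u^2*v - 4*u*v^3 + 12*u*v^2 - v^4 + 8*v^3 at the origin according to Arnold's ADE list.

E_{6}

The Hessian of f at 0 is [[0, 0], [0, 0]] with rank 0, so corank 2. A Groebner basis of the Jacobian ideal J(f) in C{u,v} is {v^4, u*v^2 + 5*v^3/3, u^2 + 4*u*v + 4*v^2}; counting standard monomials gives mu = 6. Corank 2; j^3 = (u + 2*v)^3 is a perfect cube, so E-series; the 4-jet and mu = 6 give E_6.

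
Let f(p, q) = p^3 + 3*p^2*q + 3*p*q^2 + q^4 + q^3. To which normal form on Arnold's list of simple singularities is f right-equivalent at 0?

The Hessian of f at 0 has rank 0. Corank 2; j^3 = (p + q)^3 is a perfect cube, so E-series; the 4-jet and mu = 6 give E_6.

E6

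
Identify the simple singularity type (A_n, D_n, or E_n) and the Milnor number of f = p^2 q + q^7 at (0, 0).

The Hessian of f at 0 has rank 0. Corank 2; j^3 = p^2*q has shape L^2 M (L != M), so D-series; mu = 8 gives D_8.

Type D_{8}, Milnor number mu = 8.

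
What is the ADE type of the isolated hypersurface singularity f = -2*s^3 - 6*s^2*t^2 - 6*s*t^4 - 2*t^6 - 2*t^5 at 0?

E_{8}

The Hessian of f at 0 is [[0, 0], [0, 0]] with rank 0, so corank 2. A Groebner basis of the Jacobian ideal J(f) in C{s,t} is {t^4, s^3, s^2/2 + s*t^2}; counting standard monomials gives mu = 8. Corank 2; j^3 = -2*s^3 is a perfect cube, so E-series; the 5-jet and mu = 8 give E_8.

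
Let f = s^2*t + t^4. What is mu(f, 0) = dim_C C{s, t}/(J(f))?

The Hessian of f at 0 has rank 0. Corank 2; j^3 = s^2*t has shape L^2 M (L != M), so D-series; mu = 5 gives D_5.

5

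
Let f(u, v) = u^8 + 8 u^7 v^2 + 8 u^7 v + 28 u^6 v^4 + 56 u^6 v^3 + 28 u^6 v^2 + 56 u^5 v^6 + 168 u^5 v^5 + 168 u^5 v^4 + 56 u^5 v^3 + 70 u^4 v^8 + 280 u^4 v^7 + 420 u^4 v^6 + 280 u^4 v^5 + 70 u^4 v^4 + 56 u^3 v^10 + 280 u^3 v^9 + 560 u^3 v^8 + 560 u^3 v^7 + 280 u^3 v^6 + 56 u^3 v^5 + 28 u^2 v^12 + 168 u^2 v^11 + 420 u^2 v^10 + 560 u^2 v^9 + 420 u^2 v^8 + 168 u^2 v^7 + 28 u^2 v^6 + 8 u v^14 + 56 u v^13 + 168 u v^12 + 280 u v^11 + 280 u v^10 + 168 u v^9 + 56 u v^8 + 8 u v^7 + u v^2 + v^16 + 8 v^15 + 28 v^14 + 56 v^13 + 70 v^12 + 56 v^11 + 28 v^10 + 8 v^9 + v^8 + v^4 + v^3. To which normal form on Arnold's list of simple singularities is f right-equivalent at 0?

D9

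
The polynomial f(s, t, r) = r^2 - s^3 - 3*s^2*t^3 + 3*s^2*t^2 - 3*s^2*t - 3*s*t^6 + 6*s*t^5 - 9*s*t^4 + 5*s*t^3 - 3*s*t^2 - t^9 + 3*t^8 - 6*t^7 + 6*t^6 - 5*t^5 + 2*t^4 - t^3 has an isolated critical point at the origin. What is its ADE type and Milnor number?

Type E7, Milnor number mu = 7.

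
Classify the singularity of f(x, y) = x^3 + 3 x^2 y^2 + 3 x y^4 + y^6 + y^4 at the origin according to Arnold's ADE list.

The Hessian of f at 0 is [[0, 0], [0, 0]] with rank 0, so corank 2. A Groebner basis of the Jacobian ideal J(f) in C{x,y} is {x^3, x^2*y, x^2/2 + x*y^2, y^3}; counting standard monomials gives mu = 6. Corank 2; j^3 = x^3 is a perfect cube, so E-series; the 4-jet and mu = 6 give E_6.

E6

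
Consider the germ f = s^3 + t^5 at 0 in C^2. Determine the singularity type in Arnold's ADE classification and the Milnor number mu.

Type E_8, Milnor number mu = 8.

The Hessian of f at 0 is [[0, 0], [0, 0]] with rank 0, so corank 2. A Groebner basis of the Jacobian ideal J(f) in C{s,t} is {t^4, s^2}; counting standard monomials gives mu = 8. Corank 2; j^3 = s^3 is a perfect cube, so E-series; the 5-jet and mu = 8 give E_8.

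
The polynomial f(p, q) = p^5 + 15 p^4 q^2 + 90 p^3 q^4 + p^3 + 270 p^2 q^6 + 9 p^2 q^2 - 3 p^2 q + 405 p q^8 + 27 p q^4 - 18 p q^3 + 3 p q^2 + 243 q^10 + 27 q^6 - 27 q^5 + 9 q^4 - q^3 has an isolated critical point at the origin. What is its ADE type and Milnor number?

The Hessian of f at 0 is [[0, 0], [0, 0]] with rank 0, so corank 2. A Groebner basis of the Jacobian ideal J(f) in C{p,q} is {p^2/12 + p*q^3 + p*q^2/2 - p*q/6 - q^3/2 + q^2/12, p^2/9 + 2*p*q^2/3 - 2*p*q/9 + q^4 - 2*q^3/3 + q^2/9, p^3 + p^2/2 - p*q - q^3 + q^2/2, p^2*q + p^2/6 - p*q^2 - p*q/3 + q^2/6}; counting standard monomials gives mu = 8. Corank 2; j^3 = (p - q)^3 is a perfect cube, so E-series; the 5-jet and mu = 8 give E_8.

Type E_{8}, Milnor number mu = 8.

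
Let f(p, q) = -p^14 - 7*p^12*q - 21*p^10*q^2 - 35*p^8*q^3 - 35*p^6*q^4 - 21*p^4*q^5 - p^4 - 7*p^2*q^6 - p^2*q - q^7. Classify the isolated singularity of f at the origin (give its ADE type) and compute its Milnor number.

Type D8, Milnor number mu = 8.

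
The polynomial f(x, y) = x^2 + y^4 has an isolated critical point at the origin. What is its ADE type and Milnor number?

The Hessian of f at 0 has rank 1. Corank 1: A-series; mu = 3 gives A_3.

Type A_3, Milnor number mu = 3.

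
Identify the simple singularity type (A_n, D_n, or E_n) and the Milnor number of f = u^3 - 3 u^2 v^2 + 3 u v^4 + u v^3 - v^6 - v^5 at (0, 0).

Type E_{7}, Milnor number mu = 7.

The Hessian of f at 0 has rank 0. Corank 2; j^3 = u^3 is a perfect cube, so E-series; the 4-jet and mu = 7 give E_7.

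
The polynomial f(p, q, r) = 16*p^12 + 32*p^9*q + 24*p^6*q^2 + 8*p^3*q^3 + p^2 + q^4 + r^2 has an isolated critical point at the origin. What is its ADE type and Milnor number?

The Hessian of f at 0 has rank 2. Corank 1: A-series; mu = 3 gives A_3.

Type A3, Milnor number mu = 3.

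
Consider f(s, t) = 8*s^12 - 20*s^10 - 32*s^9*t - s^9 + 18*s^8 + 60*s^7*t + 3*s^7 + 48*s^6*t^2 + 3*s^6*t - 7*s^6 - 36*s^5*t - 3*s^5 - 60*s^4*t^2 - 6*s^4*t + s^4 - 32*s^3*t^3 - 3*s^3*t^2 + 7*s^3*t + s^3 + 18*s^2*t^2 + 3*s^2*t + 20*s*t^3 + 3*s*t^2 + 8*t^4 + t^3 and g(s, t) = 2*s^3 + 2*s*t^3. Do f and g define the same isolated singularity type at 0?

Yes.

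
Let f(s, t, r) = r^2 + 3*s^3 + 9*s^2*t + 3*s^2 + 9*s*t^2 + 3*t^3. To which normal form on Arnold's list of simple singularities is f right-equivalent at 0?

The Hessian of f at 0 is [[6, 0, 0], [0, 0, 0], [0, 0, 2]] with rank 2, so corank 1. A Groebner basis of the Jacobian ideal J(f) in C{s,t,r} is {t^2, s, r}; counting standard monomials gives mu = 2. Corank 1: A-series; mu = 2 gives A_2.

A2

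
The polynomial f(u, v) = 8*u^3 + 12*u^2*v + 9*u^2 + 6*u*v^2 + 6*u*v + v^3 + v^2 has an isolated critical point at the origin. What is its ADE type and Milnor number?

The Hessian of f at 0 has rank 1. Corank 1: A-series; mu = 2 gives A_2.

Type A_2, Milnor number mu = 2.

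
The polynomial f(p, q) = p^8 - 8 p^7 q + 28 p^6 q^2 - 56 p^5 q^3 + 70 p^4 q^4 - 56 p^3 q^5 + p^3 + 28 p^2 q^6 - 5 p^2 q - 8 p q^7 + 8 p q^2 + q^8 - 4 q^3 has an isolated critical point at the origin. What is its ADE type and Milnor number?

Type D9, Milnor number mu = 9.

The Hessian of f at 0 has rank 0. Corank 2; j^3 = (p - 2*q)^2*(p - q) has shape L^2 M (L != M), so D-series; mu = 9 gives D_9.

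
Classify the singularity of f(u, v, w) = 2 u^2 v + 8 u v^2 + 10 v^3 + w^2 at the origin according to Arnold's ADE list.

D4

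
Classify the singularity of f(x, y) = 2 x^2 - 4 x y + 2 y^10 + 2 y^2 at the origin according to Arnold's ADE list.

A9

The Hessian of f at 0 has rank 1. Corank 1: A-series; mu = 9 gives A_9.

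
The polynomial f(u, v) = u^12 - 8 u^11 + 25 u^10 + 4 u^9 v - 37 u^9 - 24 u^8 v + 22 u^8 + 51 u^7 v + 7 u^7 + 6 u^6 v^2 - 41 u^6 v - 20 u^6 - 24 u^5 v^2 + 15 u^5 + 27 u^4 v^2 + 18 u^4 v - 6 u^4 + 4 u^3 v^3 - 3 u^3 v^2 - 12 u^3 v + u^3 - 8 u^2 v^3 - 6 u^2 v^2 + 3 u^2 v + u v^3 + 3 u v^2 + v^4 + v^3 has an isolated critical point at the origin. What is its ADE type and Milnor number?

Type E_7, Milnor number mu = 7.

The Hessian of f at 0 is [[0, 0], [0, 0]] with rank 0, so corank 2. A Groebner basis of the Jacobian ideal J(f) in C{u,v} is {-3*u^2/26 - 3*u*v/13 + v^4 - v^3/26 - 3*v^2/26, u^3 - 21*u^2/26 - 21*u*v/13 + 19*v^3/26 - 21*v^2/26, u^2*v + u^2/2 + u*v - 5*v^3/6 + v^2/2, -3*u^2/13 + u*v^2 - 6*u*v/13 + 12*v^3/13 - 3*v^2/13}; counting standard monomials gives mu = 7. Corank 2; j^3 = (u + v)^3 is a perfect cube, so E-series; the 4-jet and mu = 7 give E_7.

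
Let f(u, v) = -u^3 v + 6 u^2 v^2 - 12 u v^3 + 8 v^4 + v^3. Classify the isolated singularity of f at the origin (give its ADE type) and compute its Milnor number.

The Hessian of f at 0 is [[0, 0], [0, 0]] with rank 0, so corank 2. A Groebner basis of the Jacobian ideal J(f) in C{u,v} is {u^3 - 12*u*v^2 - 3*v^2, u^2*v - 4*u*v^2, v^3}; counting standard monomials gives mu = 7. Corank 2; j^3 = v^3 is a perfect cube, so E-series; the 4-jet and mu = 7 give E_7.

Type E7, Milnor number mu = 7.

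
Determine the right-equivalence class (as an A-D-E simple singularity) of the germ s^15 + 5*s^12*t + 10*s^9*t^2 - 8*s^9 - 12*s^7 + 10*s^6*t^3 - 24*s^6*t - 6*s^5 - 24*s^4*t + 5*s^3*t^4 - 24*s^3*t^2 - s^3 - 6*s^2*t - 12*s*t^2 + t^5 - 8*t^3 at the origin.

E8

The Hessian of f at 0 has rank 0. Corank 2; j^3 = -(s + 2*t)^3 is a perfect cube, so E-series; the 5-jet and mu = 8 give E_8.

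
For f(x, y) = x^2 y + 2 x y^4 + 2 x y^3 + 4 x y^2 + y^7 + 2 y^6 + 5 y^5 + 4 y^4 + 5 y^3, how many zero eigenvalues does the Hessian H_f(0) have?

2

Hessian at 0 has rank 0.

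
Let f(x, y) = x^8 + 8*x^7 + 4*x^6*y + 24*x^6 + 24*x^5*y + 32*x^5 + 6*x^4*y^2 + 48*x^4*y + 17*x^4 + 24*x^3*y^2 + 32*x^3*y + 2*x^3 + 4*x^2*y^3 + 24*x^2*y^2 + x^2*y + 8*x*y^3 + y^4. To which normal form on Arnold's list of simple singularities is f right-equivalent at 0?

D_{5}

The Hessian of f at 0 has rank 0. Corank 2; j^3 = x^2*(2*x + y) has shape L^2 M (L != M), so D-series; mu = 5 gives D_5.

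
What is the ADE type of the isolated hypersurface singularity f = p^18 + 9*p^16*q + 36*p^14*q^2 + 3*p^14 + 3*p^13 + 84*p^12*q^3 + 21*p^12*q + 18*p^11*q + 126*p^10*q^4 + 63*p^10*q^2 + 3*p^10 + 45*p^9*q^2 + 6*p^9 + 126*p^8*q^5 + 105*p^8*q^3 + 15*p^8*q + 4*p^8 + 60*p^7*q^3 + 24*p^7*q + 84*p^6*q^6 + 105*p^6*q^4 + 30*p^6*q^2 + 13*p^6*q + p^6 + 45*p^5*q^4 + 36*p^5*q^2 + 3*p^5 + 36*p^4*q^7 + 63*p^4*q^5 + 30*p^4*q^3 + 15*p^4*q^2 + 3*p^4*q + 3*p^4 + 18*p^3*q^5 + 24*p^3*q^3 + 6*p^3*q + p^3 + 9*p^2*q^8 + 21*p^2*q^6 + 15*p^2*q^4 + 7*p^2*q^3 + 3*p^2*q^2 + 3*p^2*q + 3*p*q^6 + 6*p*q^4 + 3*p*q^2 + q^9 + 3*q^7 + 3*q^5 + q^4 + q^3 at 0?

E_{6}

The Hessian of f at 0 is [[0, 0], [0, 0]] with rank 0, so corank 2. A Groebner basis of the Jacobian ideal J(f) in C{p,q} is {p^3 + 3*p^2/2 + 3*p*q + 3*q^2/2, p^2*q - p^2 - 2*p*q - q^2, p^2/2 + p*q^2 + p*q + q^2/2, q^3}; counting standard monomials gives mu = 6. Corank 2; j^3 = (p + q)^3 is a perfect cube, so E-series; the 4-jet and mu = 6 give E_6.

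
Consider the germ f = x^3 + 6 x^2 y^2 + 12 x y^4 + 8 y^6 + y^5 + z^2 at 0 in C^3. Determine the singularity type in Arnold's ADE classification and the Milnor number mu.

The Hessian of f at 0 has rank 1. Corank 2; j^3 = x^3 is a perfect cube, so E-series; the 5-jet and mu = 8 give E_8.

Type E8, Milnor number mu = 8.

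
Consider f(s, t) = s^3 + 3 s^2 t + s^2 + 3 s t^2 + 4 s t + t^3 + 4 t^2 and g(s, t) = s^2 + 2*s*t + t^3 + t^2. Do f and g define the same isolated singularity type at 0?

Yes.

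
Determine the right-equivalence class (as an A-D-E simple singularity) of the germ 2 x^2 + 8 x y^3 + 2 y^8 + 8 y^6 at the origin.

A_{7}

The Hessian of f at 0 is [[4, 0], [0, 0]] with rank 1, so corank 1. A Groebner basis of the Jacobian ideal J(f) in C{x,y} is {x^3, x^2*y, x/2 + y^3}; counting standard monomials gives mu = 7. Corank 1: A-series; mu = 7 gives A_7.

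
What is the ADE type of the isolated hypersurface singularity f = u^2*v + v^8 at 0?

D9

The Hessian of f at 0 is [[0, 0], [0, 0]] with rank 0, so corank 2. A Groebner basis of the Jacobian ideal J(f) in C{u,v} is {u^2/8 + v^7, u^3, u*v}; counting standard monomials gives mu = 9. Corank 2; j^3 = u^2*v has shape L^2 M (L != M), so D-series; mu = 9 gives D_9.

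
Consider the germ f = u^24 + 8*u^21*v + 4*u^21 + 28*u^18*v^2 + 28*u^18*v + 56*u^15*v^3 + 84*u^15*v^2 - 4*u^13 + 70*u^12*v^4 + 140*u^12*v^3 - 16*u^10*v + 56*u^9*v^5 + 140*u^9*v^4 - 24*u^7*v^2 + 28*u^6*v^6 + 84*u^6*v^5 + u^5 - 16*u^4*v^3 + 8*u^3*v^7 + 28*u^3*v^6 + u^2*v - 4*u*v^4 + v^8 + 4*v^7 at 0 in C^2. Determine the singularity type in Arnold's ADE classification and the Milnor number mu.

Type D9, Milnor number mu = 9.

The Hessian of f at 0 is [[0, 0], [0, 0]] with rank 0, so corank 2. A Groebner basis of the Jacobian ideal J(f) in C{u,v} is {u^2*v^2, -u^2*v - u^2/2 + u*v^3, -u*v/2 + v^4, u^3}; counting standard monomials gives mu = 9. Corank 2; j^3 = u^2*v has shape L^2 M (L != M), so D-series; mu = 9 gives D_9.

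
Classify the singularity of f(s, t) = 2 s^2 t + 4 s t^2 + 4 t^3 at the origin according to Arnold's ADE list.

D_4

The Hessian of f at 0 has rank 0. Corank 2; j^3 = 2*t*(s^2 + 2*s*t + 2*t^2) splits into three distinct lines over C (the quadratic factor has nonzero discriminant), so D_4.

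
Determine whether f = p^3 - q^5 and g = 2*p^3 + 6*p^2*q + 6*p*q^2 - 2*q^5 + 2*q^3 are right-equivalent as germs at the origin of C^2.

Yes.

The Hessian of f at 0 is [[0, 0], [0, 0]] with rank 0, so corank 2. A Groebner basis of the Jacobian ideal J(f) in C{p,q} is {q^4, p^2}; counting standard monomials gives mu = 8. Corank 2; j^3 = p^3 is a perfect cube, so E-series; the 5-jet and mu = 8 give E_8. The Hessian of g at 0 is [[0, 0], [0, 0]] with rank 0, so corank 2. A Groebner basis of the Jacobian ideal J(g) in C{p,q} is {q^4, p^2 + 2*p*q + q^2}; counting standard monomials gives mu = 8. Corank 2; j^3 = 2*(p + q)^3 is a perfect cube, so E-series; the 5-jet and mu = 8 give E_8. Both have type E_8, hence right-equivalent.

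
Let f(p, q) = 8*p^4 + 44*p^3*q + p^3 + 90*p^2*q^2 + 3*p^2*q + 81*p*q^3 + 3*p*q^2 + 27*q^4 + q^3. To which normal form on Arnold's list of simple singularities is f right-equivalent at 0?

E7

The Hessian of f at 0 is [[0, 0], [0, 0]] with rank 0, so corank 2. A Groebner basis of the Jacobian ideal J(f) in C{p,q} is {3*p^2/4 + 3*p*q/2 + q^4 + q^3/4 + 3*q^2/4, p^3 + 15*p^2/4 + 15*p*q/2 + 9*q^3/4 + 15*q^2/4, p^2*q - 9*p^2/4 - 9*p*q/2 - 7*q^3/4 - 9*q^2/4, p^2 + p*q^2 + 2*p*q + 4*q^3/3 + q^2}; counting standard monomials gives mu = 7. Corank 2; j^3 = (p + q)^3 is a perfect cube, so E-series; the 4-jet and mu = 7 give E_7.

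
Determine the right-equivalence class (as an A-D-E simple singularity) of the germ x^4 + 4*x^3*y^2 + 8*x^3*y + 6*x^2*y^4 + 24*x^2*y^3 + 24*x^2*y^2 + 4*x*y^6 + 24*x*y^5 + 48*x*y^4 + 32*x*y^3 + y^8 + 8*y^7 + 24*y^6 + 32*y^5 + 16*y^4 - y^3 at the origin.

The Hessian of f at 0 has rank 0. Corank 2; j^3 = -y^3 is a perfect cube, so E-series; the 4-jet and mu = 6 give E_6.

E_6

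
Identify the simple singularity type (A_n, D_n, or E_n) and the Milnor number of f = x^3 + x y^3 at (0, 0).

The Hessian of f at 0 has rank 0. Corank 2; j^3 = x^3 is a perfect cube, so E-series; the 4-jet and mu = 7 give E_7.

Type E7, Milnor number mu = 7.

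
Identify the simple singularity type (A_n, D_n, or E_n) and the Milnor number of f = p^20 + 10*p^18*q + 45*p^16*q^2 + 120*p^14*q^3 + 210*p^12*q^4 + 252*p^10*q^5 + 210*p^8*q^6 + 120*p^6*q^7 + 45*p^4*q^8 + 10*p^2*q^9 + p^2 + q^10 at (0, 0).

Type A_{9}, Milnor number mu = 9.

The Hessian of f at 0 has rank 1. Corank 1: A-series; mu = 9 gives A_9.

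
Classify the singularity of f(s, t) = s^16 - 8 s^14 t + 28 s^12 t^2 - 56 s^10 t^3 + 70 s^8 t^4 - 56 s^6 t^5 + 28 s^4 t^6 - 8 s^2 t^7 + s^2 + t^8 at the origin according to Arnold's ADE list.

The Hessian of f at 0 has rank 1. Corank 1: A-series; mu = 7 gives A_7.

A_7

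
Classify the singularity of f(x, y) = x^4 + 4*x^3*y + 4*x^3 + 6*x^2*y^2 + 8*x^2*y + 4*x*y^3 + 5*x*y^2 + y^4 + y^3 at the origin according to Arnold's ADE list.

The Hessian of f at 0 is [[0, 0], [0, 0]] with rank 0, so corank 2. A Groebner basis of the Jacobian ideal J(f) in C{x,y} is {x*y^2 + 2*x*y + y^2, -4*x*y + y^3 - 2*y^2, x^2 + 3*x*y/2 + y^2/2}; counting standard monomials gives mu = 5. Corank 2; j^3 = (x + y)*(2*x + y)^2 has shape L^2 M (L != M), so D-series; mu = 5 gives D_5.

D_5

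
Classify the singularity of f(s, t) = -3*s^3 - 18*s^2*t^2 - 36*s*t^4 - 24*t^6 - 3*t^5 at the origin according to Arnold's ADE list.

E_{8}

The Hessian of f at 0 has rank 0. Corank 2; j^3 = -3*s^3 is a perfect cube, so E-series; the 5-jet and mu = 8 give E_8.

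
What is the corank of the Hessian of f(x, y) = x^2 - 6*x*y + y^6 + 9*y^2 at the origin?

The Hessian at 0 is [[2, -6], [-6, 18]] of rank 1; hence corank 1.

1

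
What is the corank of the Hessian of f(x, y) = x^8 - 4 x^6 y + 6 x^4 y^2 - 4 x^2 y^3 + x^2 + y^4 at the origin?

1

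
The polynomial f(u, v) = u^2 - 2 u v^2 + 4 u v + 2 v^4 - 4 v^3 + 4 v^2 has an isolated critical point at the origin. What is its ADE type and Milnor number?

Type A3, Milnor number mu = 3.

The Hessian of f at 0 has rank 1. Corank 1: A-series; mu = 3 gives A_3.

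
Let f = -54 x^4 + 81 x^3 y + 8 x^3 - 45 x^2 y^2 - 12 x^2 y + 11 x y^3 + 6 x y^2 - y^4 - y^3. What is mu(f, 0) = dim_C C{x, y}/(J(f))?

The Hessian of f at 0 has rank 0. Corank 2; j^3 = (2*x - y)^3 is a perfect cube, so E-series; the 4-jet and mu = 7 give E_7.

7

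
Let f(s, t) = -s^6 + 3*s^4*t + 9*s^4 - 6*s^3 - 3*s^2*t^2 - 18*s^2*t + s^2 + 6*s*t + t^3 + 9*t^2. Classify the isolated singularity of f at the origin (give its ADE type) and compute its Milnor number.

Type A2, Milnor number mu = 2.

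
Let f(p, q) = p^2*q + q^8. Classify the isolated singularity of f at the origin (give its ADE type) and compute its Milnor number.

Type D_9, Milnor number mu = 9.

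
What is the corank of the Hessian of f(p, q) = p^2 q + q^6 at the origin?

Hessian at 0 has rank 0.

2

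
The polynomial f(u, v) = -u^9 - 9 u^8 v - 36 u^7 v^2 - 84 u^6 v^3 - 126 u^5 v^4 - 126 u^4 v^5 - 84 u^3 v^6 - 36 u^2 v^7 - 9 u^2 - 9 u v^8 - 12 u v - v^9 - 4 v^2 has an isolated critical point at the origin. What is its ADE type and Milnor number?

The Hessian of f at 0 is [[-18, -12], [-12, -8]] with rank 1, so corank 1. A Groebner basis of the Jacobian ideal J(f) in C{u,v} is {v^8, u + 2*v/3}; counting standard monomials gives mu = 8. Corank 1: A-series; mu = 8 gives A_8.

Type A_{8}, Milnor number mu = 8.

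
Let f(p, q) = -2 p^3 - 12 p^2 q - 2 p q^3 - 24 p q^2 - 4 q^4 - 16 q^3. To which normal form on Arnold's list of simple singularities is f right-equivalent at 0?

E7

The Hessian of f at 0 is [[0, 0], [0, 0]] with rank 0, so corank 2. A Groebner basis of the Jacobian ideal J(f) in C{p,q} is {p^3 + 6*p^2*q + 48*p^2 + 192*p*q + 192*q^2, -6*p^2 + p*q^2 - 24*p*q - 24*q^2, 3*p^2 + 12*p*q + q^3 + 12*q^2}; counting standard monomials gives mu = 7. Corank 2; j^3 = -2*(p + 2*q)^3 is a perfect cube, so E-series; the 4-jet and mu = 7 give E_7.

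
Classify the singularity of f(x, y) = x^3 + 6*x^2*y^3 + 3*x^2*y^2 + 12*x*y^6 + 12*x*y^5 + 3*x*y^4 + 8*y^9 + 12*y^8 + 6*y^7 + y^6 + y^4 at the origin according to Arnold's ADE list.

E_{6}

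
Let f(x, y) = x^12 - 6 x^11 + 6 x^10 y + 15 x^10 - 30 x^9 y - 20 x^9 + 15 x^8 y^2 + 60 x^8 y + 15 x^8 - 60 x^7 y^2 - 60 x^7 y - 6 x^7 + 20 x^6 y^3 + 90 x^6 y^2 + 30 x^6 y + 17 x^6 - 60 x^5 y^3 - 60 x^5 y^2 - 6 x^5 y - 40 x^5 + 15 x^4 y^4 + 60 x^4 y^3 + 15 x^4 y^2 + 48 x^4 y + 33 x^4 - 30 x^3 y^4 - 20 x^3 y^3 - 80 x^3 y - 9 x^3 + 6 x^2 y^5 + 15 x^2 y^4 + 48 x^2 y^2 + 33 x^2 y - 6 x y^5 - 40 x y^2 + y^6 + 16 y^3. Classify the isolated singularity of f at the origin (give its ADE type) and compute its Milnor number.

Type D7, Milnor number mu = 7.

The Hessian of f at 0 has rank 0. Corank 2; j^3 = -(x - y)*(3*x - 4*y)^2 has shape L^2 M (L != M), so D-series; mu = 7 gives D_7.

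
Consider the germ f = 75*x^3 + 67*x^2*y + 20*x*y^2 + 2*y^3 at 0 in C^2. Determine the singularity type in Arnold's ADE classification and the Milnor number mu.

Type D_4, Milnor number mu = 4.

The Hessian of f at 0 is [[0, 0], [0, 0]] with rank 0, so corank 2. A Groebner basis of the Jacobian ideal J(f) in C{x,y} is {y^3, x^2 - 2*y^2/11, x*y + 5*y^2/11}; counting standard monomials gives mu = 4. Corank 2; j^3 = (3*x + y)*(25*x^2 + 14*x*y + 2*y^2) splits into three distinct lines over C (the quadratic factor has nonzero discriminant), so D_4.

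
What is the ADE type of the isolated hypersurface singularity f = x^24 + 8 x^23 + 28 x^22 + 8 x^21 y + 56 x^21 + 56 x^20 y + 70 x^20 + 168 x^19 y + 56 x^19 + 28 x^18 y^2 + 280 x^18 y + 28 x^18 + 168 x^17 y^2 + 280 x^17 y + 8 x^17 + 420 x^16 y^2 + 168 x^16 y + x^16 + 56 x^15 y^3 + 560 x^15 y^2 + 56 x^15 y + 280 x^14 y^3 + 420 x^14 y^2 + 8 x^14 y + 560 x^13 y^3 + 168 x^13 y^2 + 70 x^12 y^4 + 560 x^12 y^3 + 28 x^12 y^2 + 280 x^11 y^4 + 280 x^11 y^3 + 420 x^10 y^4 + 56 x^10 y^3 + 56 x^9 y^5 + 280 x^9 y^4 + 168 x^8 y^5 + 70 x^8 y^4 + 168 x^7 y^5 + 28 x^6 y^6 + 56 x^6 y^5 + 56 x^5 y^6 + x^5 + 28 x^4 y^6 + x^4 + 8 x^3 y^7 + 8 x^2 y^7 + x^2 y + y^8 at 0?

D_9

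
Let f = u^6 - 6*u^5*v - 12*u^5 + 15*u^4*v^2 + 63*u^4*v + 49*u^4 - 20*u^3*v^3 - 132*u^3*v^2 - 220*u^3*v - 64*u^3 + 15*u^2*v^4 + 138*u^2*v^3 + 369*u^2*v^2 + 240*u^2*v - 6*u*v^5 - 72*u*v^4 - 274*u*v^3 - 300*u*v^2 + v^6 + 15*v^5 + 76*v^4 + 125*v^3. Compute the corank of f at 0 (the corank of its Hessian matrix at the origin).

2

Hessian at 0 has rank 0.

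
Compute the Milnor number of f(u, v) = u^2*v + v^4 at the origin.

5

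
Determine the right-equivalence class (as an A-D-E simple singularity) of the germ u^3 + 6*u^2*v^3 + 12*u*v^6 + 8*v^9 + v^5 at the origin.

E8

The Hessian of f at 0 is [[0, 0], [0, 0]] with rank 0, so corank 2. A Groebner basis of the Jacobian ideal J(f) in C{u,v} is {u^2/4 + u*v^3, v^4, u^3, u^2*v}; counting standard monomials gives mu = 8. Corank 2; j^3 = u^3 is a perfect cube, so E-series; the 5-jet and mu = 8 give E_8.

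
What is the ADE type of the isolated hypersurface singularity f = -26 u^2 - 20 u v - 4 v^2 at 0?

The Hessian of f at 0 has rank 2. Corank 0: nondegenerate Morse point, so A_1.

A_{1}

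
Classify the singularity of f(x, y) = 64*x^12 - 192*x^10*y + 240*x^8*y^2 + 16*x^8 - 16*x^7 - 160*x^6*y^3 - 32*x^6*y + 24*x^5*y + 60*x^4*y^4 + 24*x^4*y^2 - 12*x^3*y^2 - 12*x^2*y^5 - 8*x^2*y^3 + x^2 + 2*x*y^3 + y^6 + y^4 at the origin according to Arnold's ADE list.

A_{3}

The Hessian of f at 0 has rank 1. Corank 1: A-series; mu = 3 gives A_3.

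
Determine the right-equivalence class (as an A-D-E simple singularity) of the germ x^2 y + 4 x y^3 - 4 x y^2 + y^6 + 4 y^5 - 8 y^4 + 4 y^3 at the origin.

D_{7}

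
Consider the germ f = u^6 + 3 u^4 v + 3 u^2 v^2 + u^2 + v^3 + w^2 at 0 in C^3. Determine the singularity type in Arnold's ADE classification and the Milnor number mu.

The Hessian of f at 0 has rank 2. Corank 1: A-series; mu = 2 gives A_2.

Type A_2, Milnor number mu = 2.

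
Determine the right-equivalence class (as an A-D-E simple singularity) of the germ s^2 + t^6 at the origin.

The Hessian of f at 0 has rank 1. Corank 1: A-series; mu = 5 gives A_5.

A5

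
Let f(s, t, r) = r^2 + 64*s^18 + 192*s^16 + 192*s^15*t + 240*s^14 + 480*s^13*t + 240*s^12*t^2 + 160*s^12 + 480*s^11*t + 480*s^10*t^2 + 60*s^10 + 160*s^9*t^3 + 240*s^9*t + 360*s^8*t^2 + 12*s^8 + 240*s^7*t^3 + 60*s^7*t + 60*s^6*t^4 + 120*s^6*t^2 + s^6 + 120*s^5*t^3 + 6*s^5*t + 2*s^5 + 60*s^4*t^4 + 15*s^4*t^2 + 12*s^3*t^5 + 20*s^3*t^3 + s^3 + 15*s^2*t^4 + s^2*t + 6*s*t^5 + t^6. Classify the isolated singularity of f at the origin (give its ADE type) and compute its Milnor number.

Type D_7, Milnor number mu = 7.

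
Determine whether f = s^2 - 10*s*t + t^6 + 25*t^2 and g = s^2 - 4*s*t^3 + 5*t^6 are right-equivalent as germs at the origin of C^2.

Yes.

The Hessian of f at 0 is [[2, -10], [-10, 50]] with rank 1, so corank 1. A Groebner basis of the Jacobian ideal J(f) in C{s,t} is {t^5, s - 5*t}; counting standard monomials gives mu = 5. Corank 1: A-series; mu = 5 gives A_5. The Hessian of g at 0 is [[2, 0], [0, 0]] with rank 1, so corank 1. A Groebner basis of the Jacobian ideal J(g) in C{s,t} is {s*t^2, -s/2 + t^3, s^2}; counting standard monomials gives mu = 5. Corank 1: A-series; mu = 5 gives A_5. Both have type A_5, hence right-equivalent.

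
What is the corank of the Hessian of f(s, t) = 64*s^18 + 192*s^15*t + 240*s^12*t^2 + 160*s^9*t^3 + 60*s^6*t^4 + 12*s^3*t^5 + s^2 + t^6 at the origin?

1

Hessian at 0 has rank 1.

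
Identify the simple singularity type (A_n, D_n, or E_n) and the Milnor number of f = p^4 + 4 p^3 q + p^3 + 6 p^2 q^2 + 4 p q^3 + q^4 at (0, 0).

The Hessian of f at 0 is [[0, 0], [0, 0]] with rank 0, so corank 2. A Groebner basis of the Jacobian ideal J(f) in C{p,q} is {q^4, p*q^2 + q^3/3, p^2}; counting standard monomials gives mu = 6. Corank 2; j^3 = p^3 is a perfect cube, so E-series; the 4-jet and mu = 6 give E_6.

Type E_6, Milnor number mu = 6.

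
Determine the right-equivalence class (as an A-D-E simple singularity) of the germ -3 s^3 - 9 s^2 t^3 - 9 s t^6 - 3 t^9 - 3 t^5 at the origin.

E8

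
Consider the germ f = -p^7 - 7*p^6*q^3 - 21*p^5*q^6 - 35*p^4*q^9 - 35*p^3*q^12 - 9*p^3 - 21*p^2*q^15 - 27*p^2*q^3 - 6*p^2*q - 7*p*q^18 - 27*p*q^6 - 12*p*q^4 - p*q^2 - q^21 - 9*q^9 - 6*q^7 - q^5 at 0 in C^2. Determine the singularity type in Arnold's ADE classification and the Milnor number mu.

Type D_8, Milnor number mu = 8.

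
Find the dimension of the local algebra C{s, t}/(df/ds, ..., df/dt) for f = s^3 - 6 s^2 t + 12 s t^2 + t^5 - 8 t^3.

8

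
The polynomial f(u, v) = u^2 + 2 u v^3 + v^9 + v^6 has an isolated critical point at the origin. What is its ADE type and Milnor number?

Type A_{8}, Milnor number mu = 8.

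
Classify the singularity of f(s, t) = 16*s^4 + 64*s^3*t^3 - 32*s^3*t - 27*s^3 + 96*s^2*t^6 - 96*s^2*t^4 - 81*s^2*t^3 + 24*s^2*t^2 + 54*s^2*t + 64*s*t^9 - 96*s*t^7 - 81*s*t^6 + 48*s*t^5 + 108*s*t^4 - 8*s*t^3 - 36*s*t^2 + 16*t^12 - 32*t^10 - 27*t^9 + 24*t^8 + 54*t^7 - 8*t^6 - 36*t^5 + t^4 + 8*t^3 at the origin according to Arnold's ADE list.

E_6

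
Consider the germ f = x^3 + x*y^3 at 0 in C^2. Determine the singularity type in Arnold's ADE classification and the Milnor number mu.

The Hessian of f at 0 has rank 0. Corank 2; j^3 = x^3 is a perfect cube, so E-series; the 4-jet and mu = 7 give E_7.

Type E_7, Milnor number mu = 7.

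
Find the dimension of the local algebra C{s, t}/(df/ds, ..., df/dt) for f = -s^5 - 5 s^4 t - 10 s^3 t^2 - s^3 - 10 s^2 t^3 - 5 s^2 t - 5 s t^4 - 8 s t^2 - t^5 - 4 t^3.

The Hessian of f at 0 is [[0, 0], [0, 0]] with rank 0, so corank 2. A Groebner basis of the Jacobian ideal J(f) in C{s,t} is {s*t/5 + t^4 + 2*t^2/5, s*t^2 + 2*t^3, s^2 + 3*s*t + 2*t^2}; counting standard monomials gives mu = 6. Corank 2; j^3 = -(s + t)*(s + 2*t)^2 has shape L^2 M (L != M), so D-series; mu = 6 gives D_6.

6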